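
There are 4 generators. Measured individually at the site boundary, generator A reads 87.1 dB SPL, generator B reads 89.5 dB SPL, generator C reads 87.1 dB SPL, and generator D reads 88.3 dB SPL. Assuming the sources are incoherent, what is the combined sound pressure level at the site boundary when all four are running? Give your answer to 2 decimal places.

94.14 dB SPL

Incoherent sources sum as intensities:
L_total = 10·log₁₀(10^(87.1/10) + 10^(89.5/10) + 10^(87.1/10) + 10^(88.3/10)) = 10·log₁₀(2593000000) = 94.14 dB SPL.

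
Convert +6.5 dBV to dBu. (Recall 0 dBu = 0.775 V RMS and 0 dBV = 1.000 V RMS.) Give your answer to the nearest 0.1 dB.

The offset between the scales is 20·log₁₀(0.775/1.000) = −2.214 dB.
So dBu = +6.5 + 2.214 = +8.7 dBu.

+8.7 dBu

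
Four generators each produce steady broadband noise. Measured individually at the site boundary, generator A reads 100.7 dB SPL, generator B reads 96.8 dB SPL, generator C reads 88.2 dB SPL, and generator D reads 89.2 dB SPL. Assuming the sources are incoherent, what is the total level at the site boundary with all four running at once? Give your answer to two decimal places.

102.56 dB SPL

Add the sources as powers (linear), then convert back to dB:
L_total = 10·log₁₀(10^(100.7/10) + 10^(96.8/10) + 10^(88.2/10) + 10^(89.2/10)) = 10·log₁₀(18028000000) = 102.56 dB SPL.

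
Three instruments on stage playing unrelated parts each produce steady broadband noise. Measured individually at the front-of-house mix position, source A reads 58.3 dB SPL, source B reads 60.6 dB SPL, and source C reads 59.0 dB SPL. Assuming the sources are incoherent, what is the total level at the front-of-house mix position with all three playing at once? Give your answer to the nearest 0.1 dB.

Incoherent sources sum as intensities:
L_total = 10·log₁₀(10^(58.3/10) + 10^(60.6/10) + 10^(59.0/10)) = 10·log₁₀(2619000) = 64.2 dB SPL.

64.2 dB SPL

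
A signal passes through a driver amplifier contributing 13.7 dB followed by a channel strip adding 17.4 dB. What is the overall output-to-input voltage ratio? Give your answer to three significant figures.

Net gain = 13.7 + 17.4 = 31.1 dB.
Voltage ratio = 10^(31.1/20) = 35.9.

35.9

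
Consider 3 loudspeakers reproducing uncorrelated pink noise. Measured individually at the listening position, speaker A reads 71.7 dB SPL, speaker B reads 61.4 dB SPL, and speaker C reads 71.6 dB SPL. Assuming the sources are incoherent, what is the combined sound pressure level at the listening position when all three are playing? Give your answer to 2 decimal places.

Add the sources as powers (linear), then convert back to dB:
L_total = 10·log₁₀(10^(71.7/10) + 10^(61.4/10) + 10^(71.6/10)) = 10·log₁₀(30630000) = 74.86 dB SPL.

74.86 dB SPL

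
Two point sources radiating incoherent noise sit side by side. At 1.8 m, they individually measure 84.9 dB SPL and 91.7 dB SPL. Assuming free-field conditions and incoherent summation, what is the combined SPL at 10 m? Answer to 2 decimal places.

77.63 dB SPL

Combined at 1.8 m: 10·log₁₀(10^(84.9/10)+10^(91.7/10)) = 92.524 dB SPL.
Then apply −20·log₁₀(10/1.8) = -14.895 dB → 77.63 dB SPL.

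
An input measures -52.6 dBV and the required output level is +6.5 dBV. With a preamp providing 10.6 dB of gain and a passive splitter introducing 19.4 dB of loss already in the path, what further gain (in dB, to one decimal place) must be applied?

The required make-up gain is the shortfall in the dB sum.
G = +6.5 − (-52.6) − 10.6 + 19.4 = 67.9 dB.

67.9 dB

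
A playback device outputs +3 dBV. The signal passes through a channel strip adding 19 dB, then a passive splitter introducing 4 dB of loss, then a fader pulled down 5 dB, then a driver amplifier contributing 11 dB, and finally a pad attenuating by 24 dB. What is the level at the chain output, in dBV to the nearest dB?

0 dBV

In dB, series stages simply add:
+3 + 19 − 4 − 5 + 11 − 24 = 0 dBV.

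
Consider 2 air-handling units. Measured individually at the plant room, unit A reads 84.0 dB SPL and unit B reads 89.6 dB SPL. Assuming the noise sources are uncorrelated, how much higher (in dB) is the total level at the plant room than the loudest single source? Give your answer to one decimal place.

1.1 dB

Uncorrelated sources add in intensity (power), not in dB.
L_total = 10·log₁₀(10^(84.0/10) + 10^(89.6/10)) = 90.66 dB SPL.
Excess over the loudest (89.6 dB): 90.66 − 89.6 = 1.1 dB.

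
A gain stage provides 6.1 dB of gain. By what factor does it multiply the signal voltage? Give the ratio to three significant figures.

2.02

Voltage ratio = 10^(dB/20).
10^(6.1/20) = 10^(0.3050) = 2.02.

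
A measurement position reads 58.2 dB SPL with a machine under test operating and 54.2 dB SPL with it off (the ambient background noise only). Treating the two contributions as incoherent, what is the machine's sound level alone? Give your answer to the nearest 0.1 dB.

Subtract intensities: L_src = 10·log₁₀(10^(L_total/10) − 10^(L_bg/10)).
L_src = 10·log₁₀(10^(58.2/10) − 10^(54.2/10)) = 10·log₁₀(397700) = 56.0 dB SPL.

56.0 dB SPL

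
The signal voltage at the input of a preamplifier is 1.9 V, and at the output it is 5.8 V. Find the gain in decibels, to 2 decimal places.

For a voltage ratio, dB = 20·log₁₀(V₂/V₁).
20·log₁₀(5.8/1.9) = 20·log₁₀(3.053) = 9.69 dB.

9.69 dB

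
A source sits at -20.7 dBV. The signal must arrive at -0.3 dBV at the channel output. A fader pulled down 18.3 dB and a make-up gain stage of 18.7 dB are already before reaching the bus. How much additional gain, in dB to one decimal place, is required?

20.0 dB

The required make-up gain is the shortfall in the dB sum.
G = -0.3 − (-20.7) + 18.3 − 18.7 = 20.0 dB.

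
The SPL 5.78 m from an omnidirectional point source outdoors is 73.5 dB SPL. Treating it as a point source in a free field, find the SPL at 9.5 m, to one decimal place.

For a point source in a free field, ΔL = −20·log₁₀(d₂/d₁).
ΔL = −20·log₁₀(9.5/5.78) = -4.32 dB, so L₂ = 73.5 + (-4.32) = 69.2 dB SPL.

69.2 dB SPL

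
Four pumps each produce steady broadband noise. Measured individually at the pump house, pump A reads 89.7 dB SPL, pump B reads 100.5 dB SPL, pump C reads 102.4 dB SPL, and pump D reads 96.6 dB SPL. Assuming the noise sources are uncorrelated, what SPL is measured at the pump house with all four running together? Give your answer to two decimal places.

105.33 dB SPL

Uncorrelated sources add in intensity (power), not in dB.
L_total = 10·log₁₀(10^(89.7/10) + 10^(100.5/10) + 10^(102.4/10) + 10^(96.6/10)) = 10·log₁₀(34102000000) = 105.33 dB SPL.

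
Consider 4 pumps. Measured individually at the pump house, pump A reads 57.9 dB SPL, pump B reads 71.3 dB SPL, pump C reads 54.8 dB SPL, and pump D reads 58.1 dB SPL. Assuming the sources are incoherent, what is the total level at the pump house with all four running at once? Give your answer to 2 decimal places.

71.78 dB SPL

Add the sources as powers (linear), then convert back to dB:
L_total = 10·log₁₀(10^(57.9/10) + 10^(71.3/10) + 10^(54.8/10) + 10^(58.1/10)) = 10·log₁₀(15050000) = 71.78 dB SPL.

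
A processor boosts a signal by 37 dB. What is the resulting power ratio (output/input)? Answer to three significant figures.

Power ratio = 10^(dB/10).
10^(37/10) = 10^(3.700) = 5010.

5010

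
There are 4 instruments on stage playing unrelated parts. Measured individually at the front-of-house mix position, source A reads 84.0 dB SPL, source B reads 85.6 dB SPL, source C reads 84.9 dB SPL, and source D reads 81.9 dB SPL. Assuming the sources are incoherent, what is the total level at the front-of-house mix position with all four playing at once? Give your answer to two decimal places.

Incoherent sources sum as intensities:
L_total = 10·log₁₀(10^(84.0/10) + 10^(85.6/10) + 10^(84.9/10) + 10^(81.9/10)) = 10·log₁₀(1078000000) = 90.33 dB SPL.

90.33 dB SPL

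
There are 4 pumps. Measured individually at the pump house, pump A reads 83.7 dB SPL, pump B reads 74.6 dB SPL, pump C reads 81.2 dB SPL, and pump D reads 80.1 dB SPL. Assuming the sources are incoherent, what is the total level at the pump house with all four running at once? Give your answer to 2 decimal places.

86.97 dB SPL

Uncorrelated sources add in intensity (power), not in dB.
L_total = 10·log₁₀(10^(83.7/10) + 10^(74.6/10) + 10^(81.2/10) + 10^(80.1/10)) = 10·log₁₀(497400000) = 86.97 dB SPL.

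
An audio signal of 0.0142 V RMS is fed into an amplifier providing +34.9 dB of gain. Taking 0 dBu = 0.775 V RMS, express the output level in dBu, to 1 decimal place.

Input level: 20·log₁₀(0.0142/0.775) = -34.74 dBu.
Output: -34.74 + 34.9 = +0.2 dBu.

+0.2 dBu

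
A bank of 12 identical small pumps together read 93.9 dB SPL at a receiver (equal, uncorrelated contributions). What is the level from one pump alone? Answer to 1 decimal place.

83.1 dB SPL

12 equal incoherent sources add 10·log₁₀(12) = 10.79 dB over one source.
L_one = 93.9 − 10.79 = 83.1 dB SPL.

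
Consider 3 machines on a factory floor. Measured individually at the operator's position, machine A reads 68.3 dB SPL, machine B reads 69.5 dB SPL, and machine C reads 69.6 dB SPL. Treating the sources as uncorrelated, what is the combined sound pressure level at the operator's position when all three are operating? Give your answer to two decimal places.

Add the sources as powers (linear), then convert back to dB:
L_total = 10·log₁₀(10^(68.3/10) + 10^(69.5/10) + 10^(69.6/10)) = 10·log₁₀(24790000) = 73.94 dB SPL.

73.94 dB SPL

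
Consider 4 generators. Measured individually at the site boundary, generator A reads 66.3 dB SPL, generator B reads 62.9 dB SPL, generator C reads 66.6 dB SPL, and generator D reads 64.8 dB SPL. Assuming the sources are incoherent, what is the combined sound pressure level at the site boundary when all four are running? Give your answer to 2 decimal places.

Add the sources as powers (linear), then convert back to dB:
L_total = 10·log₁₀(10^(66.3/10) + 10^(62.9/10) + 10^(66.6/10) + 10^(64.8/10)) = 10·log₁₀(13810000) = 71.40 dB SPL.

71.40 dB SPL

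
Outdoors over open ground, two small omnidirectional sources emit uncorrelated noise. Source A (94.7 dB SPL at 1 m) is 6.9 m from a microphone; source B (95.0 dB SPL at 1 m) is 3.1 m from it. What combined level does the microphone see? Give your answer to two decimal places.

At the listener: L_A = 94.7 − 20·log₁₀(6.9) = 77.923 dB; L_B = 95.0 − 20·log₁₀(3.1) = 85.173 dB.
Combined: 10·log₁₀(10^(77.923/10)+10^(85.173/10)) = 85.92 dB SPL.

85.92 dB SPL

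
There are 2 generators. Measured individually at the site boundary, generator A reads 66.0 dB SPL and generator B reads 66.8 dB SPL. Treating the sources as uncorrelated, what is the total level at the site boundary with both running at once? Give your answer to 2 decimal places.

Incoherent sources sum as intensities:
L_total = 10·log₁₀(10^(66.0/10) + 10^(66.8/10)) = 10·log₁₀(8767000) = 69.43 dB SPL.

69.43 dB SPL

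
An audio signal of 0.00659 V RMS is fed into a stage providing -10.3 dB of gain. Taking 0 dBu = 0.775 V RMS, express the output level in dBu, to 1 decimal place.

-51.7 dBu

Input level: 20·log₁₀(0.00659/0.775) = -41.41 dBu.
Output: -41.41 − 10.3 = -51.7 dBu.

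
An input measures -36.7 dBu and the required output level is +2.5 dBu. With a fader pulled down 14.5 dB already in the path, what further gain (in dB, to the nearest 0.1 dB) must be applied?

53.7 dB

The required make-up gain is the shortfall in the dB sum.
G = +2.5 − (-36.7) + 14.5 = 53.7 dB.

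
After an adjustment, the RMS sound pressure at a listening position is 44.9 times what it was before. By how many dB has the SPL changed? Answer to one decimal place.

SPL change from a pressure ratio uses the 20·log₁₀ form:
20·log₁₀(44.9) = 33.0 dB.

33.0 dB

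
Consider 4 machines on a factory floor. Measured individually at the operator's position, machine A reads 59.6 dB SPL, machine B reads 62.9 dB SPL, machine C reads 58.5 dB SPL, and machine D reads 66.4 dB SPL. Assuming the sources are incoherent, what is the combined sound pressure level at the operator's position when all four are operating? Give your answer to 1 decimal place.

69.0 dB SPL

Uncorrelated sources add in intensity (power), not in dB.
L_total = 10·log₁₀(10^(59.6/10) + 10^(62.9/10) + 10^(58.5/10) + 10^(66.4/10)) = 10·log₁₀(7935000) = 69.0 dB SPL.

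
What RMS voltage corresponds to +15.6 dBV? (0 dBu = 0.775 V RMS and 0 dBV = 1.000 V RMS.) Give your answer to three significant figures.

V = 1.000 V × 10^(+15.6/20).
= 1.000 × 6.026 = 6.03 V.

6.03 V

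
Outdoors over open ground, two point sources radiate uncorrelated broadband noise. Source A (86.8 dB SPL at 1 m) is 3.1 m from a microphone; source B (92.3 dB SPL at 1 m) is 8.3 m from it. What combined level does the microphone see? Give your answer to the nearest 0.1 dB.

At the listener: L_A = 86.8 − 20·log₁₀(3.1) = 76.97 dB; L_B = 92.3 − 20·log₁₀(8.3) = 73.92 dB.
Combined: 10·log₁₀(10^(76.97/10)+10^(73.92/10)) = 78.7 dB SPL.

78.7 dB SPL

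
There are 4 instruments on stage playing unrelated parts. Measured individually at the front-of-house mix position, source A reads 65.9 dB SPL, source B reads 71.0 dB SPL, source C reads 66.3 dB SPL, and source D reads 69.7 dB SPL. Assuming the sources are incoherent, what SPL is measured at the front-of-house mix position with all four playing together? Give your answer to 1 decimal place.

Uncorrelated sources add in intensity (power), not in dB.
L_total = 10·log₁₀(10^(65.9/10) + 10^(71.0/10) + 10^(66.3/10) + 10^(69.7/10)) = 10·log₁₀(30080000) = 74.8 dB SPL.

74.8 dB SPL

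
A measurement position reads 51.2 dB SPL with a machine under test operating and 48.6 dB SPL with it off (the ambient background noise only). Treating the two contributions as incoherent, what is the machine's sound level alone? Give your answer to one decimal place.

Subtract intensities: L_src = 10·log₁₀(10^(L_total/10) − 10^(L_bg/10)).
L_src = 10·log₁₀(10^(51.2/10) − 10^(48.6/10)) = 10·log₁₀(59380) = 47.7 dB SPL.

47.7 dB SPL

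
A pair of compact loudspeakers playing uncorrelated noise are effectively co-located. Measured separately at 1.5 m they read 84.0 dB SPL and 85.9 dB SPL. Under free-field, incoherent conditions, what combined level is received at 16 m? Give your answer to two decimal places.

Combined at 1.5 m: 10·log₁₀(10^(84.0/10)+10^(85.9/10)) = 88.063 dB SPL.
Then apply −20·log₁₀(16/1.5) = -20.561 dB → 67.50 dB SPL.

67.50 dB SPL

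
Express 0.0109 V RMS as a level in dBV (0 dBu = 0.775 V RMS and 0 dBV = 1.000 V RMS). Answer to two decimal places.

dBV = 20·log₁₀(V / 1.000 V).
20·log₁₀(0.0109/1.000) = -39.25 dBV.

-39.25 dBV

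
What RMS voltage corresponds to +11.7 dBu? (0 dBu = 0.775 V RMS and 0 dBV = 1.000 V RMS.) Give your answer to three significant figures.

V = 0.775 V × 10^(+11.7/20).
= 0.775 × 3.846 = 2.98 V.

2.98 V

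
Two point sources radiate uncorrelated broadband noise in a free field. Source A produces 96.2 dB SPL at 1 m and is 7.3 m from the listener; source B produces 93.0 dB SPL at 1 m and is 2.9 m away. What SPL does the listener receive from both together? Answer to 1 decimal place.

85.0 dB SPL

At the listener: L_A = 96.2 − 20·log₁₀(7.3) = 78.93 dB; L_B = 93.0 − 20·log₁₀(2.9) = 83.75 dB.
Combined: 10·log₁₀(10^(78.93/10)+10^(83.75/10)) = 85.0 dB SPL.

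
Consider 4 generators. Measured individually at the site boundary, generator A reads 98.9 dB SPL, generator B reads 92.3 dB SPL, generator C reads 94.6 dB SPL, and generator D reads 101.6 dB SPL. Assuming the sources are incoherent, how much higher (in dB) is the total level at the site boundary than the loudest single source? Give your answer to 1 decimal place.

Uncorrelated sources add in intensity (power), not in dB.
L_total = 10·log₁₀(10^(98.9/10) + 10^(92.3/10) + 10^(94.6/10) + 10^(101.6/10)) = 104.28 dB SPL.
Excess over the loudest (101.6 dB): 104.28 − 101.6 = 2.7 dB.

2.7 dB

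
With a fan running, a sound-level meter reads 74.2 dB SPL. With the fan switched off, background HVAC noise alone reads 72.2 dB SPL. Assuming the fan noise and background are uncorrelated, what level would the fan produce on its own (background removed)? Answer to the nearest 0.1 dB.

69.9 dB SPL

Background correction is a power subtraction:
L_src = 10·log₁₀(10^(74.2/10) − 10^(72.2/10)) = 10·log₁₀(9707000) = 69.9 dB SPL.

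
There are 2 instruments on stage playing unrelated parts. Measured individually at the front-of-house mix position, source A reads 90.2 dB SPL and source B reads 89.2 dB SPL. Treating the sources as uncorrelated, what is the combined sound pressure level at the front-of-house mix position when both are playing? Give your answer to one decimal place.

Incoherent sources sum as intensities:
L_total = 10·log₁₀(10^(90.2/10) + 10^(89.2/10)) = 10·log₁₀(1879000000) = 92.7 dB SPL.

92.7 dB SPL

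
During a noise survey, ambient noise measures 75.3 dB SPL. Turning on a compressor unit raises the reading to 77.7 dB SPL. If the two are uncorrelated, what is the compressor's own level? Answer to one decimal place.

Remove the background by subtracting linear intensities:
L_src = 10·log₁₀(10^(77.7/10) − 10^(75.3/10)) = 10·log₁₀(25000000) = 74.0 dB SPL.

74.0 dB SPL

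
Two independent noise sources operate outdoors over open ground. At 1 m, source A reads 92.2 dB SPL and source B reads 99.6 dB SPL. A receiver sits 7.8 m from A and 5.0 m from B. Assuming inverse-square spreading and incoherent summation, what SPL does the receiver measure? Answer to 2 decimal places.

85.93 dB SPL

At the listener: L_A = 92.2 − 20·log₁₀(7.8) = 74.358 dB; L_B = 99.6 − 20·log₁₀(5.0) = 85.621 dB.
Combined: 10·log₁₀(10^(74.358/10)+10^(85.621/10)) = 85.93 dB SPL.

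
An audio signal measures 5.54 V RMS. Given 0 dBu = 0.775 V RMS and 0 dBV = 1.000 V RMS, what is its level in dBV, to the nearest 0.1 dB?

dBV = 20·log₁₀(V / 1.000 V).
20·log₁₀(5.54/1.000) = +14.9 dBV.

+14.9 dBV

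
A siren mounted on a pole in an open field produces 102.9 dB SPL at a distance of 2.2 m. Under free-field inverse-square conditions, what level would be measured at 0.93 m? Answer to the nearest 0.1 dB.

110.4 dB SPL

Free-field point source: level drops by 20·log₁₀ of the distance ratio.
ΔL = −20·log₁₀(0.93/2.2) = 7.48 dB, so L₂ = 102.9 + (7.48) = 110.4 dB SPL.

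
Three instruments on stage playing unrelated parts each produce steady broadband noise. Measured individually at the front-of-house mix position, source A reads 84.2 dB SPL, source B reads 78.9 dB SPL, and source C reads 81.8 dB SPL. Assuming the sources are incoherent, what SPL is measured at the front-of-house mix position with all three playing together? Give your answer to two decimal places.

86.92 dB SPL

Add the sources as powers (linear), then convert back to dB:
L_total = 10·log₁₀(10^(84.2/10) + 10^(78.9/10) + 10^(81.8/10)) = 10·log₁₀(492000000) = 86.92 dB SPL.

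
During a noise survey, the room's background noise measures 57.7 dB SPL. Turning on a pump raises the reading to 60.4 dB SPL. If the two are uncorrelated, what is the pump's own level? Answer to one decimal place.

Background correction is a power subtraction:
L_src = 10·log₁₀(10^(60.4/10) − 10^(57.7/10)) = 10·log₁₀(507600) = 57.1 dB SPL.

57.1 dB SPL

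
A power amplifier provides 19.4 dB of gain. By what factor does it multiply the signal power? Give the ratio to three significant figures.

Power ratio = 10^(dB/10).
10^(19.4/10) = 10^(1.940) = 87.1.

87.1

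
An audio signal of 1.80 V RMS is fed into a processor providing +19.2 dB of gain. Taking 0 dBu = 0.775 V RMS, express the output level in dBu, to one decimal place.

+26.5 dBu

Input level: 20·log₁₀(1.80/0.775) = 7.32 dBu.
Output: 7.32 + 19.2 = +26.5 dBu.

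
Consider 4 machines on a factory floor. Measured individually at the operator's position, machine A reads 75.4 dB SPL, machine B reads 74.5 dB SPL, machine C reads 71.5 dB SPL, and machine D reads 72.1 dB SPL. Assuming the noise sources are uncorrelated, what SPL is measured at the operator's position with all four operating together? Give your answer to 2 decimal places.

79.69 dB SPL

Add the sources as powers (linear), then convert back to dB:
L_total = 10·log₁₀(10^(75.4/10) + 10^(74.5/10) + 10^(71.5/10) + 10^(72.1/10)) = 10·log₁₀(93200000) = 79.69 dB SPL.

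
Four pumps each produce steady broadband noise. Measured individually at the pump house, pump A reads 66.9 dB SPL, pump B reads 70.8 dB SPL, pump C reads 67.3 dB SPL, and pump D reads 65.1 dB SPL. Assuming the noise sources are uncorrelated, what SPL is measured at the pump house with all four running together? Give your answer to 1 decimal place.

74.1 dB SPL

Incoherent sources sum as intensities:
L_total = 10·log₁₀(10^(66.9/10) + 10^(70.8/10) + 10^(67.3/10) + 10^(65.1/10)) = 10·log₁₀(25530000) = 74.1 dB SPL.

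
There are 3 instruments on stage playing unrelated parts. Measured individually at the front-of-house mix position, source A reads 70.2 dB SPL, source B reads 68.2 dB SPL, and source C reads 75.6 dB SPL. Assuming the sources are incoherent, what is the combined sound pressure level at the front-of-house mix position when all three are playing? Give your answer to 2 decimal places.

Incoherent sources sum as intensities:
L_total = 10·log₁₀(10^(70.2/10) + 10^(68.2/10) + 10^(75.6/10)) = 10·log₁₀(53390000) = 77.27 dB SPL.

77.27 dB SPL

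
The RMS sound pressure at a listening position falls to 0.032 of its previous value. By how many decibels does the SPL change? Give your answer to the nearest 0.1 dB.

-29.9 dB

SPL change from a pressure ratio uses the 20·log₁₀ form:
20·log₁₀(0.032) = -29.9 dB.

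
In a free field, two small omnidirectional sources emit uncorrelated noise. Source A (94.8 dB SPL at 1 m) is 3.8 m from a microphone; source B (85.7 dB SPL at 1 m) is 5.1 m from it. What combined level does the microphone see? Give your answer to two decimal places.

At the listener: L_A = 94.8 − 20·log₁₀(3.8) = 83.204 dB; L_B = 85.7 − 20·log₁₀(5.1) = 71.549 dB.
Combined: 10·log₁₀(10^(83.204/10)+10^(71.549/10)) = 83.49 dB SPL.

83.49 dB SPL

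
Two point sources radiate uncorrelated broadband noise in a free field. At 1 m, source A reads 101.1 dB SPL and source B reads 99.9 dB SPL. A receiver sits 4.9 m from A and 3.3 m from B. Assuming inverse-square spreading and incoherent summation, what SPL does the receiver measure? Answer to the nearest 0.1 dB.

91.6 dB SPL

At the listener: L_A = 101.1 − 20·log₁₀(4.9) = 87.30 dB; L_B = 99.9 − 20·log₁₀(3.3) = 89.53 dB.
Combined: 10·log₁₀(10^(87.30/10)+10^(89.53/10)) = 91.6 dB SPL.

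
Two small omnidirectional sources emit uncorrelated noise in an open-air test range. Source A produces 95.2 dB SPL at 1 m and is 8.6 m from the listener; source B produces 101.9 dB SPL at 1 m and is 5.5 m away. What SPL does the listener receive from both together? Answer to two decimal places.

87.46 dB SPL

At the listener: L_A = 95.2 − 20·log₁₀(8.6) = 76.510 dB; L_B = 101.9 − 20·log₁₀(5.5) = 87.093 dB.
Combined: 10·log₁₀(10^(76.510/10)+10^(87.093/10)) = 87.46 dB SPL.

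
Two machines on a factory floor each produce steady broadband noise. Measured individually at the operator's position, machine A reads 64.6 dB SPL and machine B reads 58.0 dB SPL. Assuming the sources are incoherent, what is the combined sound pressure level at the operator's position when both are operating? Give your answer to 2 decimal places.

Uncorrelated sources add in intensity (power), not in dB.
L_total = 10·log₁₀(10^(64.6/10) + 10^(58.0/10)) = 10·log₁₀(3515000) = 65.46 dB SPL.

65.46 dB SPL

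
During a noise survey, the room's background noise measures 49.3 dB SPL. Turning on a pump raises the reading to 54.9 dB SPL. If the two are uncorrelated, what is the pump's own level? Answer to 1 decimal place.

Background correction is a power subtraction:
L_src = 10·log₁₀(10^(54.9/10) − 10^(49.3/10)) = 10·log₁₀(223900) = 53.5 dB SPL.

53.5 dB SPL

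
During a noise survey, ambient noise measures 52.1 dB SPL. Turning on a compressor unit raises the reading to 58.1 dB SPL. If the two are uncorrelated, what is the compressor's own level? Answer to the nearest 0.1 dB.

56.8 dB SPL

Remove the background by subtracting linear intensities:
L_src = 10·log₁₀(10^(58.1/10) − 10^(52.1/10)) = 10·log₁₀(483500) = 56.8 dB SPL.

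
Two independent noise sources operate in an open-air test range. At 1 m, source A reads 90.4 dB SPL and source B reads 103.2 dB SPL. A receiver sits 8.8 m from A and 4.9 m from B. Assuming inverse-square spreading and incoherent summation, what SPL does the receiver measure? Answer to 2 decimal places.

89.47 dB SPL

At the listener: L_A = 90.4 − 20·log₁₀(8.8) = 71.510 dB; L_B = 103.2 − 20·log₁₀(4.9) = 89.396 dB.
Combined: 10·log₁₀(10^(71.510/10)+10^(89.396/10)) = 89.47 dB SPL.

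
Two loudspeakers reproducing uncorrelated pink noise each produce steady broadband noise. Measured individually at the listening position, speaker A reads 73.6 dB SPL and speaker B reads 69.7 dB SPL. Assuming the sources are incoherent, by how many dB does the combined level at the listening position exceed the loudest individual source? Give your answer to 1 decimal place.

Uncorrelated sources add in intensity (power), not in dB.
L_total = 10·log₁₀(10^(73.6/10) + 10^(69.7/10)) = 75.08 dB SPL.
Excess over the loudest (73.6 dB): 75.08 − 73.6 = 1.5 dB.

1.5 dB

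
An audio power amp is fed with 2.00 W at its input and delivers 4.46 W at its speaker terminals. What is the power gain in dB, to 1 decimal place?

3.5 dB

Power ratio → dB uses the 10·log₁₀ form:
10·log₁₀(4.46/2.00) = 10·log₁₀(2.230) = 3.5 dB.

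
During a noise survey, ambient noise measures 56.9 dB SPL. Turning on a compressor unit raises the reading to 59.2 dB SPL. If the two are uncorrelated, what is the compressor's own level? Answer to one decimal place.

Remove the background by subtracting linear intensities:
L_src = 10·log₁₀(10^(59.2/10) − 10^(56.9/10)) = 10·log₁₀(342000) = 55.3 dB SPL.

55.3 dB SPL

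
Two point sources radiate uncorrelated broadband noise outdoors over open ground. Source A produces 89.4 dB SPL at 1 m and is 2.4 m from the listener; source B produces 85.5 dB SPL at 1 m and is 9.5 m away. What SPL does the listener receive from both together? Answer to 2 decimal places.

81.91 dB SPL

At the listener: L_A = 89.4 − 20·log₁₀(2.4) = 81.796 dB; L_B = 85.5 − 20·log₁₀(9.5) = 65.946 dB.
Combined: 10·log₁₀(10^(81.796/10)+10^(65.946/10)) = 81.91 dB SPL.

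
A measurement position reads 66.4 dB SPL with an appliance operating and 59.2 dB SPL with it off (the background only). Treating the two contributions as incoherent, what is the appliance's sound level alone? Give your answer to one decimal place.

65.5 dB SPL

Subtract intensities: L_src = 10·log₁₀(10^(L_total/10) − 10^(L_bg/10)).
L_src = 10·log₁₀(10^(66.4/10) − 10^(59.2/10)) = 10·log₁₀(3533000) = 65.5 dB SPL.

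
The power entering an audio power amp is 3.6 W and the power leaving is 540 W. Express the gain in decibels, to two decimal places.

Power ratio → dB uses the 10·log₁₀ form:
10·log₁₀(540/3.6) = 10·log₁₀(150.0) = 21.76 dB.

21.76 dB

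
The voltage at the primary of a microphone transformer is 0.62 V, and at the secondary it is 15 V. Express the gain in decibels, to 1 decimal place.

27.7 dB

Voltage ratio → dB uses the 20·log₁₀ form:
20·log₁₀(15/0.62) = 20·log₁₀(24.19) = 27.7 dB.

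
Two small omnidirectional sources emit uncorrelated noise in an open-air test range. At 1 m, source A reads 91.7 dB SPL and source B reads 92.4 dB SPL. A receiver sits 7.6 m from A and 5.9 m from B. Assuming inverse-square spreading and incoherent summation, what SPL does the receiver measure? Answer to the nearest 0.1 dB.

At the listener: L_A = 91.7 − 20·log₁₀(7.6) = 74.08 dB; L_B = 92.4 − 20·log₁₀(5.9) = 76.98 dB.
Combined: 10·log₁₀(10^(74.08/10)+10^(76.98/10)) = 78.8 dB SPL.

78.8 dB SPL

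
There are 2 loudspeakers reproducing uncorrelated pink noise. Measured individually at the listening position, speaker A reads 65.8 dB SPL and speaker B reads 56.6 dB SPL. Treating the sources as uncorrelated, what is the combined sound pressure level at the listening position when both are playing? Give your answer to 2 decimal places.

66.29 dB SPL

Uncorrelated sources add in intensity (power), not in dB.
L_total = 10·log₁₀(10^(65.8/10) + 10^(56.6/10)) = 10·log₁₀(4259000) = 66.29 dB SPL.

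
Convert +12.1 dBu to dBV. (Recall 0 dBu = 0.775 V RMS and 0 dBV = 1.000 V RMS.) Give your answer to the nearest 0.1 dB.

+9.9 dBV

The offset between the scales is 20·log₁₀(0.775/1.000) = −2.214 dB.
So dBV = +12.1 − 2.214 = +9.9 dBV.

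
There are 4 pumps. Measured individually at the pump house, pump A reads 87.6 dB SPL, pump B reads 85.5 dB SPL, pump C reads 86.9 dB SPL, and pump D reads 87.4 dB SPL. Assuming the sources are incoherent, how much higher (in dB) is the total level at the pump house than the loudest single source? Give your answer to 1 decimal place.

Incoherent sources sum as intensities:
L_total = 10·log₁₀(10^(87.6/10) + 10^(85.5/10) + 10^(86.9/10) + 10^(87.4/10)) = 92.94 dB SPL.
Excess over the loudest (87.6 dB): 92.94 − 87.6 = 5.3 dB.

5.3 dB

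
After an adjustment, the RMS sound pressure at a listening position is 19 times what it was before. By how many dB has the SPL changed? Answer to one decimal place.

25.6 dB

Sound pressure is an amplitude quantity: ΔL = 20·log₁₀(p₂/p₁).
20·log₁₀(19) = 25.6 dB.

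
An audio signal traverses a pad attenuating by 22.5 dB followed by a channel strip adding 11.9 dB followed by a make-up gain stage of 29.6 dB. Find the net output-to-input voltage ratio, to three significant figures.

Net gain = (−22.5) + 11.9 + 29.6 = 19.0 dB.
Voltage ratio = 10^(19.0/20) = 8.91.

8.91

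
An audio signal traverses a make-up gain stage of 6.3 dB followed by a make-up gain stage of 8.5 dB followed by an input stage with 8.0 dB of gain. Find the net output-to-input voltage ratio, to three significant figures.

13.8

Net gain = 6.3 + 8.5 + 8.0 = 22.8 dB.
Voltage ratio = 10^(22.8/20) = 13.8.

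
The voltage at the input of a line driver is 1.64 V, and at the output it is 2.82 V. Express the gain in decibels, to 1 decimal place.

Voltage is an amplitude quantity, so gain = 20·log₁₀(V_out/V_in).
20·log₁₀(2.82/1.64) = 20·log₁₀(1.720) = 4.7 dB.

4.7 dB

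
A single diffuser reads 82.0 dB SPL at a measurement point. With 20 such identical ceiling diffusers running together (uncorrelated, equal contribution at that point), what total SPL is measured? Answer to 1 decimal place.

95.0 dB SPL

20 equal incoherent sources raise the level by 10·log₁₀(20) = 13.01 dB.
L_total = 82.0 + 13.01 = 95.0 dB SPL.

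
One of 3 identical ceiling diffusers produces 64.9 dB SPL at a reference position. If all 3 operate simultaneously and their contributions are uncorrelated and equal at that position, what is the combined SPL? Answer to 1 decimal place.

3 equal incoherent sources raise the level by 10·log₁₀(3) = 4.77 dB.
L_total = 64.9 + 4.77 = 69.7 dB SPL.

69.7 dB SPL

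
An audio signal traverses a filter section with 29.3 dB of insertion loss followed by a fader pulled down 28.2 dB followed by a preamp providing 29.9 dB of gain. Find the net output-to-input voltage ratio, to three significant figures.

Net gain = (−29.3) + (−28.2) + 29.9 = -27.6 dB.
Voltage ratio = 10^(-27.6/20) = 0.0417.

0.0417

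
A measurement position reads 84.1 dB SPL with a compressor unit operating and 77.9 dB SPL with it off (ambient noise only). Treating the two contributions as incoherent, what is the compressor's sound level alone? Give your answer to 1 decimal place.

Subtract intensities: L_src = 10·log₁₀(10^(L_total/10) − 10^(L_bg/10)).
L_src = 10·log₁₀(10^(84.1/10) − 10^(77.9/10)) = 10·log₁₀(195400000) = 82.9 dB SPL.

82.9 dB SPL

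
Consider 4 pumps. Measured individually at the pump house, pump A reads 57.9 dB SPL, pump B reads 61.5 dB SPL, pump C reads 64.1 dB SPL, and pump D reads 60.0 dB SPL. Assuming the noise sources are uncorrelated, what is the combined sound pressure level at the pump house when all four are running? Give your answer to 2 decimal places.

Add the sources as powers (linear), then convert back to dB:
L_total = 10·log₁₀(10^(57.9/10) + 10^(61.5/10) + 10^(64.1/10) + 10^(60.0/10)) = 10·log₁₀(5600000) = 67.48 dB SPL.

67.48 dB SPL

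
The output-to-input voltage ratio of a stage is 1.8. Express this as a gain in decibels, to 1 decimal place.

5.1 dB

For a voltage ratio, dB = 20·log₁₀(V₂/V₁).
20·log₁₀(1.8) = 5.1 dB.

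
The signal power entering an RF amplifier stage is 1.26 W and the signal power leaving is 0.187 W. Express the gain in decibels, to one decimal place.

Power is a power quantity, so gain = 10·log₁₀(P_out/P_in).
10·log₁₀(0.187/1.26) = 10·log₁₀(0.1484) = -8.3 dB.

-8.3 dB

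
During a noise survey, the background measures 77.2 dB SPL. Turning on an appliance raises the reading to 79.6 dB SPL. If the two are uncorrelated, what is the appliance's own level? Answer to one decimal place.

Subtract intensities: L_src = 10·log₁₀(10^(L_total/10) − 10^(L_bg/10)).
L_src = 10·log₁₀(10^(79.6/10) − 10^(77.2/10)) = 10·log₁₀(38720000) = 75.9 dB SPL.

75.9 dB SPL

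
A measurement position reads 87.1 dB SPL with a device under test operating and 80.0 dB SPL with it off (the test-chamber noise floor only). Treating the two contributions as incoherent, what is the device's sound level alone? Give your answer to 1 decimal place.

86.2 dB SPL

Remove the background by subtracting linear intensities:
L_src = 10·log₁₀(10^(87.1/10) − 10^(80.0/10)) = 10·log₁₀(412900000) = 86.2 dB SPL.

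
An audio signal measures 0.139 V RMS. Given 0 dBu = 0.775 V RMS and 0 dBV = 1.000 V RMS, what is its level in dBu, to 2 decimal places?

dBu = 20·log₁₀(V / 0.775 V).
20·log₁₀(0.139/0.775) = -14.93 dBu.

-14.93 dBu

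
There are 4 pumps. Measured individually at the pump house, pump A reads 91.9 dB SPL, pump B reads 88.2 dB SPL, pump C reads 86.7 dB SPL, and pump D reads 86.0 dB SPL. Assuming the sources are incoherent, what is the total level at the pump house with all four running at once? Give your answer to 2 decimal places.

Incoherent sources sum as intensities:
L_total = 10·log₁₀(10^(91.9/10) + 10^(88.2/10) + 10^(86.7/10) + 10^(86.0/10)) = 10·log₁₀(3075000000) = 94.88 dB SPL.

94.88 dB SPL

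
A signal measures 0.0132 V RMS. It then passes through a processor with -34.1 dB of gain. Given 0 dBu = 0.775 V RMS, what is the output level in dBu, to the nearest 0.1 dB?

Input level: 20·log₁₀(0.0132/0.775) = -35.37 dBu.
Output: -35.37 − 34.1 = -69.5 dBu.

-69.5 dBu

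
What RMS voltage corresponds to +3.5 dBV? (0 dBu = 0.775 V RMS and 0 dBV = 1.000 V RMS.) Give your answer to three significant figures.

V = 1.000 V × 10^(+3.5/20).
= 1.000 × 1.496 = 1.50 V.

1.50 V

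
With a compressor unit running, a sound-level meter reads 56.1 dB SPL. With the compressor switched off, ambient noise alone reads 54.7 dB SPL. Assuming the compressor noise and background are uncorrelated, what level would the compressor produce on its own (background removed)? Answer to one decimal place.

50.5 dB SPL

Subtract intensities: L_src = 10·log₁₀(10^(L_total/10) − 10^(L_bg/10)).
L_src = 10·log₁₀(10^(56.1/10) − 10^(54.7/10)) = 10·log₁₀(112300) = 50.5 dB SPL.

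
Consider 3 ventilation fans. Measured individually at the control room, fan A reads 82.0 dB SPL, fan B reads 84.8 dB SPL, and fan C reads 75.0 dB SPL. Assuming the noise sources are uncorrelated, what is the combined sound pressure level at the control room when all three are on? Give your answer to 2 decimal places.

Uncorrelated sources add in intensity (power), not in dB.
L_total = 10·log₁₀(10^(82.0/10) + 10^(84.8/10) + 10^(75.0/10)) = 10·log₁₀(492100000) = 86.92 dB SPL.

86.92 dB SPL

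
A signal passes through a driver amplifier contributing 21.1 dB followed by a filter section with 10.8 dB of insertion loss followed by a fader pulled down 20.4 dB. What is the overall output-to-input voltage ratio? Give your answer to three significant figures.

0.313

Net gain = 21.1 + (−10.8) + (−20.4) = -10.1 dB.
Voltage ratio = 10^(-10.1/20) = 0.313.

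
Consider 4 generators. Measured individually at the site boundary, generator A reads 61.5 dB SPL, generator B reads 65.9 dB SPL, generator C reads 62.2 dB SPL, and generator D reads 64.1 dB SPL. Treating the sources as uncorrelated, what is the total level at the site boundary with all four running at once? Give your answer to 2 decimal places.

Add the sources as powers (linear), then convert back to dB:
L_total = 10·log₁₀(10^(61.5/10) + 10^(65.9/10) + 10^(62.2/10) + 10^(64.1/10)) = 10·log₁₀(9533000) = 69.79 dB SPL.

69.79 dB SPL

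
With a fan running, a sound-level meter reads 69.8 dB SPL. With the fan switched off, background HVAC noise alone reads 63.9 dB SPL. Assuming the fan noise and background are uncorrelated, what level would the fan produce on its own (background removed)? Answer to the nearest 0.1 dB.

68.5 dB SPL

Subtract intensities: L_src = 10·log₁₀(10^(L_total/10) − 10^(L_bg/10)).
L_src = 10·log₁₀(10^(69.8/10) − 10^(63.9/10)) = 10·log₁₀(7095000) = 68.5 dB SPL.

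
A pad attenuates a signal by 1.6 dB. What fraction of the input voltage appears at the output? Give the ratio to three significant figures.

Voltage ratio = 10^(dB/20).
10^(-1.6/20) = 10^(-0.08000) = 0.832.

0.832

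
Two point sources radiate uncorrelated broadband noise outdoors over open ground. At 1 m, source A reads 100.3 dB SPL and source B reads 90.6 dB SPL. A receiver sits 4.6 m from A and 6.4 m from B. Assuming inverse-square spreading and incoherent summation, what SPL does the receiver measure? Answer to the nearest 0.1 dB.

87.3 dB SPL

At the listener: L_A = 100.3 − 20·log₁₀(4.6) = 87.04 dB; L_B = 90.6 − 20·log₁₀(6.4) = 74.48 dB.
Combined: 10·log₁₀(10^(87.04/10)+10^(74.48/10)) = 87.3 dB SPL.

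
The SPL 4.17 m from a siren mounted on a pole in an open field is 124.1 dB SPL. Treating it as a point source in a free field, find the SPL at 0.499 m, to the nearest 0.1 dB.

For a point source in a free field, ΔL = −20·log₁₀(d₂/d₁).
ΔL = −20·log₁₀(0.499/4.17) = 18.44 dB, so L₂ = 124.1 + (18.44) = 142.5 dB SPL.

142.5 dB SPL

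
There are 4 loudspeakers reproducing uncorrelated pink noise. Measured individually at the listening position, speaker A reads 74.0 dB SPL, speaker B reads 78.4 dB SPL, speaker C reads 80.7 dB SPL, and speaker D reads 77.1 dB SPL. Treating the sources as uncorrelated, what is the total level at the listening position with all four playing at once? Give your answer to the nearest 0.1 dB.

Uncorrelated sources add in intensity (power), not in dB.
L_total = 10·log₁₀(10^(74.0/10) + 10^(78.4/10) + 10^(80.7/10) + 10^(77.1/10)) = 10·log₁₀(263100000) = 84.2 dB SPL.

84.2 dB SPL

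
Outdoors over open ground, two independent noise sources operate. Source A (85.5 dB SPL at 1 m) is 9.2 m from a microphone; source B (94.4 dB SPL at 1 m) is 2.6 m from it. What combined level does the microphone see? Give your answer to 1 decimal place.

At the listener: L_A = 85.5 − 20·log₁₀(9.2) = 66.22 dB; L_B = 94.4 − 20·log₁₀(2.6) = 86.10 dB.
Combined: 10·log₁₀(10^(66.22/10)+10^(86.10/10)) = 86.1 dB SPL.

86.1 dB SPL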